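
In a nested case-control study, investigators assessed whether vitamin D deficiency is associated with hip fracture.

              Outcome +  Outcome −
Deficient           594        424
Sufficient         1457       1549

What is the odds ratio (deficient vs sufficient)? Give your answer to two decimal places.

Cells: a = 594, b = 424, c = 1457, d = 1549.
OR = (a·d)/(b·c) = (594 × 1549) / (424 × 1457) = 920106 / 617768 = 1.48940
The odds of hip fracture are about 1.49 times as high in the deficient group.

1.49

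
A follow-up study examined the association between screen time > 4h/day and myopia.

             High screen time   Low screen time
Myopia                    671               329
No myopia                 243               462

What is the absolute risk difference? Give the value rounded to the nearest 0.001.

Reading the table with exposure as columns: a = 671 (High screen time, case), b = 243 (High screen time, non-case), c = 329 (Low screen time, case), d = 462.
Risk in exposed = 671/914 = 0.734136; risk in unexposed = 329/791 = 0.415929.
Risk difference = 0.734136 − 0.415929 = 0.318206

0.318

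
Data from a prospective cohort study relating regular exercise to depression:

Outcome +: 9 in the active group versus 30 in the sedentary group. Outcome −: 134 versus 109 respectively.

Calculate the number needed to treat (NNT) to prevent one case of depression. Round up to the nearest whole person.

7

Risk in treated group = 9/143 = 0.06294; risk in control = 30/139 = 0.21583.
Absolute risk reduction = 0.21583 − 0.06294 = 0.15289
NNT = 1 / ARR = 1 / 0.15289 = 6.541 → round up → 7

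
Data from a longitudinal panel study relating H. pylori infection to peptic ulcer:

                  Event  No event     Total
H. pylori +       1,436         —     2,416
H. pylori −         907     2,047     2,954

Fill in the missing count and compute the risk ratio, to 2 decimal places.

1.94

The missing cell is in the exposed row: 2416 − 1436 = 980.
So a = 1436, b = 980, c = 907, d = 2047.
RR = [a/(a+b)] / [c/(c+d)] = (1436/2416) / (907/2954) = 0.59437/0.30704 = 1.93580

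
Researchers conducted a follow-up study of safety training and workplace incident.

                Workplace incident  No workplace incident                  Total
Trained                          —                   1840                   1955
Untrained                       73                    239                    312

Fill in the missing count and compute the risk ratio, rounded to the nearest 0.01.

0.25

The missing cell is in the exposed row: 1955 − 1840 = 115.
So a = 115, b = 1840, c = 73, d = 239.
RR = [a/(a+b)] / [c/(c+d)] = (115/1955) / (73/312) = 0.05882/0.23397 = 0.25141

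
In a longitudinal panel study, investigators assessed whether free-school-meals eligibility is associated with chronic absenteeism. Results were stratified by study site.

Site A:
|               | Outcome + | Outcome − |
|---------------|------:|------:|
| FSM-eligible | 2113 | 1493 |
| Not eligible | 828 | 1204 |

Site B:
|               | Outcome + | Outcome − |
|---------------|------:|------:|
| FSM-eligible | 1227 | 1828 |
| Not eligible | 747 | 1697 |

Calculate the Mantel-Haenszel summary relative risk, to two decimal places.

RR_MH = Σ(aᵢ·n₀ᵢ/nᵢ) / Σ(cᵢ·n₁ᵢ/nᵢ), with n₁ᵢ = aᵢ+bᵢ (exposed), n₀ᵢ = cᵢ+dᵢ (unexposed), nᵢ = n₁ᵢ+n₀ᵢ.
Stratum 1 (Site A): n₁ = 3606, n₀ = 2032, n = 5638; a·n₀/n = 2113·2032/5638 = 761.5495; c·n₁/n = 828·3606/5638 = 529.5793
Stratum 2 (Site B): n₁ = 3055, n₀ = 2444, n = 5499; a·n₀/n = 1227·2444/5499 = 545.3333; c·n₁/n = 747·3055/5499 = 415.0000
RR_MH = (761.5495 + 545.3333) / (529.5793 + 415.0000) = 1306.8828 / 944.5793 = 1.38356

1.38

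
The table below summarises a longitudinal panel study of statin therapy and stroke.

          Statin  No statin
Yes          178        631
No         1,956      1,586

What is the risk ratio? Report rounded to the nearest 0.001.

Reading the table with exposure as columns: a = 178 (Statin, case), b = 1956 (Statin, non-case), c = 631 (No statin, case), d = 1586.
Risk in exposed = 178/2134 = 0.08341; risk in unexposed = 631/2217 = 0.28462.
RR = 0.08341 / 0.28462 = 0.29306
The risk is 71% lower among the exposed than among the unexposed.

0.293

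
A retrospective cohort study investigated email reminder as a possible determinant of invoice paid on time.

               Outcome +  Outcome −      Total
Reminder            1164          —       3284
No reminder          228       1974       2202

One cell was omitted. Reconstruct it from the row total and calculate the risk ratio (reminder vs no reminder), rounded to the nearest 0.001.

The missing cell is in the exposed row: 3284 − 1164 = 2120.
So a = 1164, b = 2120, c = 228, d = 1974.
RR = [a/(a+b)] / [c/(c+d)] = (1164/3284) / (228/2202) = 0.35445/0.10354 = 3.42320

3.423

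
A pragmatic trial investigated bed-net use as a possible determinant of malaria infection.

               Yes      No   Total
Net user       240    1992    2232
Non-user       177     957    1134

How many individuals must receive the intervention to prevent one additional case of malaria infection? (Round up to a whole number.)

21

Risk in treated group = 240/2232 = 0.10753; risk in control = 177/1134 = 0.15608.
Absolute risk reduction = 0.15608 − 0.10753 = 0.04856
NNT = 1 / ARR = 1 / 0.04856 = 20.594 → round up → 21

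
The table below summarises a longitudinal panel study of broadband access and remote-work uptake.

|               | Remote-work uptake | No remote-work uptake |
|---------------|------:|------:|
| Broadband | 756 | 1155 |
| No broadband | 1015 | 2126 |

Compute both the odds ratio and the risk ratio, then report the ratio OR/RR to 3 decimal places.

1.120

Cells: a = 756, b = 1155, c = 1015, d = 2126.
OR = (756·2126)/(1155·1015) = 1607256/1172325 = 1.37100
Risk in exposed = 756/1911 = 0.39560; risk in unexposed = 1015/3141 = 0.32315; RR = 1.22423
OR/RR = 1.37100 / 1.22423 = 1.11989
The outcome is not rare, so the OR lies further from 1 than the RR.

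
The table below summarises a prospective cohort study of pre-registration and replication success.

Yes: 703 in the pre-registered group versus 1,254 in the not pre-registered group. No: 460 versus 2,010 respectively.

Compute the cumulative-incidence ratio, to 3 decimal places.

1.573

From the description: a = 703, b = 460, c = 1254, d = 2010.
Risk in exposed = 703/1163 = 0.60447; risk in unexposed = 1254/3264 = 0.38419.
RR = 0.60447 / 0.38419 = 1.57336
The risk among the exposed is 1.57 times that among the unexposed.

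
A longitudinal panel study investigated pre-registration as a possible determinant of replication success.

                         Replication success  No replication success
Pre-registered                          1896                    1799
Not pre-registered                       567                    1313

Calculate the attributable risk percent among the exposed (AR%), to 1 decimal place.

Cells: a = 1896, b = 1799, c = 567, d = 1313.
Risk in exposed = 1896/3695 = 0.51313; risk in unexposed = 567/1880 = 0.30160.
RR = 0.51313/0.30160 = 1.70137
AR% = (RR − 1)/RR × 100 = (1.70137 − 1)/1.70137 × 100 = 41.2238%

41.2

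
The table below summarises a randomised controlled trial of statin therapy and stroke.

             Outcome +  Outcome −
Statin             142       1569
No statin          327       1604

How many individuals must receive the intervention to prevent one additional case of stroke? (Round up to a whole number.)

Risk in treated group = 142/1711 = 0.08299; risk in control = 327/1931 = 0.16934.
Absolute risk reduction = 0.16934 − 0.08299 = 0.08635
NNT = 1 / ARR = 1 / 0.08635 = 11.581 → round up → 12

12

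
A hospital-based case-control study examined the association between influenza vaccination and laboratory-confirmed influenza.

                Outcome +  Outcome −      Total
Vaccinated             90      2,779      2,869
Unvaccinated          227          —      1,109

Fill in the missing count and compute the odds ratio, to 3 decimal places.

The missing cell is in the unexposed row: 1109 − 227 = 882.
So a = 90, b = 2779, c = 227, d = 882.
OR = (a·d)/(b·c) = (90 × 882) / (2779 × 227) = 79380 / 630833 = 0.12583

0.126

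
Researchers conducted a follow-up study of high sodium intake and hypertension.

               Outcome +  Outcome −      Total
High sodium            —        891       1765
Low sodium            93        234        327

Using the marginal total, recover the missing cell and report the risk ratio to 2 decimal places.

The missing cell is in the exposed row: 1765 − 891 = 874.
So a = 874, b = 891, c = 93, d = 234.
RR = [a/(a+b)] / [c/(c+d)] = (874/1765) / (93/327) = 0.49518/0.28440 = 1.74113

1.74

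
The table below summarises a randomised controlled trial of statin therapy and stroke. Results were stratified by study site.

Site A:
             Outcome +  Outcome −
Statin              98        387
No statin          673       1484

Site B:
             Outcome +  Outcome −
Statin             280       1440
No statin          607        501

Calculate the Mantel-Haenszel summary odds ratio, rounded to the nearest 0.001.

OR_MH = Σ(aᵢdᵢ/nᵢ) / Σ(bᵢcᵢ/nᵢ), where nᵢ is the stratum total.
Stratum 1 (Site A): n = 2642; a·d/n = 98·1484/2642 = 55.0462; b·c/n = 387·673/2642 = 98.5810
Stratum 2 (Site B): n = 2828; a·d/n = 280·501/2828 = 49.6040; b·c/n = 1440·607/2828 = 309.0806
OR_MH = (55.0462 + 49.6040) / (98.5810 + 309.0806) = 104.6501 / 407.6616 = 0.25671

0.257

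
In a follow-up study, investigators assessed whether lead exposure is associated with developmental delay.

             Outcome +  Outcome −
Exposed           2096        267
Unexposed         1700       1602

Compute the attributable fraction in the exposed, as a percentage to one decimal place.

42.0

Cells: a = 2096, b = 267, c = 1700, d = 1602.
Risk in exposed = 2096/2363 = 0.88701; risk in unexposed = 1700/3302 = 0.51484.
RR = 0.88701/0.51484 = 1.72288
AR% = (RR − 1)/RR × 100 = (1.72288 − 1)/1.72288 × 100 = 41.9577%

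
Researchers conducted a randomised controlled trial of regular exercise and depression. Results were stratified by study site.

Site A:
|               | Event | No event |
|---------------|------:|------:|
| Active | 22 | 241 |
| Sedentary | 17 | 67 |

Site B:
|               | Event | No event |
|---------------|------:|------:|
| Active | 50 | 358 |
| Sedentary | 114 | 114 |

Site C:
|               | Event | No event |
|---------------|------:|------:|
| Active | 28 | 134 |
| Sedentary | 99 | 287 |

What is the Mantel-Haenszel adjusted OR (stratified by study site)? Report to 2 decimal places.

0.28

OR_MH = Σ(aᵢdᵢ/nᵢ) / Σ(bᵢcᵢ/nᵢ), where nᵢ is the stratum total.
Stratum 1 (Site A): n = 347; a·d/n = 22·67/347 = 4.2478; b·c/n = 241·17/347 = 11.8069
Stratum 2 (Site B): n = 636; a·d/n = 50·114/636 = 8.9623; b·c/n = 358·114/636 = 64.1698
Stratum 3 (Site C): n = 548; a·d/n = 28·287/548 = 14.6642; b·c/n = 134·99/548 = 24.2080
OR_MH = (4.2478 + 8.9623 + 14.6642) / (11.8069 + 64.1698 + 24.2080) = 27.8743 / 100.1848 = 0.27823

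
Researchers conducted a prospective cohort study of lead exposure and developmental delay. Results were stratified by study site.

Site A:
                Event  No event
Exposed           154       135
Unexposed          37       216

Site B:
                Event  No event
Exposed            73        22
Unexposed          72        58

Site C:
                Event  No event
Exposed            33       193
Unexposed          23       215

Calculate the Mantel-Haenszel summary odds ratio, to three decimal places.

OR_MH = Σ(aᵢdᵢ/nᵢ) / Σ(bᵢcᵢ/nᵢ), where nᵢ is the stratum total.
Stratum 1 (Site A): n = 542; a·d/n = 154·216/542 = 61.3727; b·c/n = 135·37/542 = 9.2159
Stratum 2 (Site B): n = 225; a·d/n = 73·58/225 = 18.8178; b·c/n = 22·72/225 = 7.0400
Stratum 3 (Site C): n = 464; a·d/n = 33·215/464 = 15.2909; b·c/n = 193·23/464 = 9.5668
OR_MH = (61.3727 + 18.8178 + 15.2909) / (9.2159 + 7.0400 + 9.5668) = 95.4814 / 25.8227 = 3.69758

3.698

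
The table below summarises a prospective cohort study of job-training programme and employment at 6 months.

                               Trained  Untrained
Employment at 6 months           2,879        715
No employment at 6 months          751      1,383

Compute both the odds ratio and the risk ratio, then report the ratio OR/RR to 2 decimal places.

3.19

Reading the table with exposure as columns: a = 2879 (Trained, case), b = 751 (Trained, non-case), c = 715 (Untrained, case), d = 1383.
OR = (2879·1383)/(751·715) = 3981657/536965 = 7.41511
Risk in exposed = 2879/3630 = 0.79311; risk in unexposed = 715/2098 = 0.34080; RR = 2.32720
OR/RR = 7.41511 / 2.32720 = 3.18628
The outcome is not rare, so the OR lies further from 1 than the RR.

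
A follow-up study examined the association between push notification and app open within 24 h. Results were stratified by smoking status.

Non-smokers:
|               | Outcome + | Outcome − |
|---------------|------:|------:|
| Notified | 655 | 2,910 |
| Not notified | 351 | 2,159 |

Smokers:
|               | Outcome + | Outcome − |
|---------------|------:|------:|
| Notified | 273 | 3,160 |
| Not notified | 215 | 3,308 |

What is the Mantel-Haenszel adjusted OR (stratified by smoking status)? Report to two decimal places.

1.36

OR_MH = Σ(aᵢdᵢ/nᵢ) / Σ(bᵢcᵢ/nᵢ), where nᵢ is the stratum total.
Stratum 1 (Non-smokers): n = 6075; a·d/n = 655·2159/6075 = 232.7811; b·c/n = 2910·351/6075 = 168.1333
Stratum 2 (Smokers): n = 6956; a·d/n = 273·3308/6956 = 129.8281; b·c/n = 3160·215/6956 = 97.6711
OR_MH = (232.7811 + 129.8281) / (168.1333 + 97.6711) = 362.6091 / 265.8044 = 1.36420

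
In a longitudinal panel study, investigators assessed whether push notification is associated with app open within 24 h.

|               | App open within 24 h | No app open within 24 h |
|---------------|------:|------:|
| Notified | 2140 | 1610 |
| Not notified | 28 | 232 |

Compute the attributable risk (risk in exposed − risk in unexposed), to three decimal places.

Cells: a = 2140, b = 1610, c = 28, d = 232.
Risk in exposed = 2140/3750 = 0.570667; risk in unexposed = 28/260 = 0.107692.
Risk difference = 0.570667 − 0.107692 = 0.462974

0.463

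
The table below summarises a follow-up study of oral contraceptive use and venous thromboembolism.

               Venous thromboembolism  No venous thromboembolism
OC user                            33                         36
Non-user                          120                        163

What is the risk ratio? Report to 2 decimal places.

Cells: a = 33, b = 36, c = 120, d = 163.
Risk in exposed = 33/69 = 0.47826; risk in unexposed = 120/283 = 0.42403.
RR = 0.47826 / 0.42403 = 1.12790
The risk among the exposed is 1.13 times that among the unexposed.

1.13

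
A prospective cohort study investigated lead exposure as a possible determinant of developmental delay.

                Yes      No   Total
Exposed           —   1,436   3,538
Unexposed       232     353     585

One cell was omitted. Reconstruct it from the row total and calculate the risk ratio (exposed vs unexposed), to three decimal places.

1.498

The missing cell is in the exposed row: 3538 − 1436 = 2102.
So a = 2102, b = 1436, c = 232, d = 353.
RR = [a/(a+b)] / [c/(c+d)] = (2102/3538) / (232/585) = 0.59412/0.39658 = 1.49811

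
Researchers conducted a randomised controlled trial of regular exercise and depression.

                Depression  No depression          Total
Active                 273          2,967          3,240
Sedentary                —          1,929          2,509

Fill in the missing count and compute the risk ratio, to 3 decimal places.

The missing cell is in the unexposed row: 2509 − 1929 = 580.
So a = 273, b = 2967, c = 580, d = 1929.
RR = [a/(a+b)] / [c/(c+d)] = (273/3240) / (580/2509) = 0.08426/0.23117 = 0.36449

0.364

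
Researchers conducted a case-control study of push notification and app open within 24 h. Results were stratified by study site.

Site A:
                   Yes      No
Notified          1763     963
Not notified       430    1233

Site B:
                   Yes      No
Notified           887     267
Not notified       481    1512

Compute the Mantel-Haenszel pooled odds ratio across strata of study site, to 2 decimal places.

OR_MH = Σ(aᵢdᵢ/nᵢ) / Σ(bᵢcᵢ/nᵢ), where nᵢ is the stratum total.
Stratum 1 (Site A): n = 4389; a·d/n = 1763·1233/4389 = 495.2789; b·c/n = 963·430/4389 = 94.3472
Stratum 2 (Site B): n = 3147; a·d/n = 887·1512/3147 = 426.1659; b·c/n = 267·481/3147 = 40.8093
OR_MH = (495.2789 + 426.1659) / (94.3472 + 40.8093) = 921.4448 / 135.1566 = 6.81761

6.82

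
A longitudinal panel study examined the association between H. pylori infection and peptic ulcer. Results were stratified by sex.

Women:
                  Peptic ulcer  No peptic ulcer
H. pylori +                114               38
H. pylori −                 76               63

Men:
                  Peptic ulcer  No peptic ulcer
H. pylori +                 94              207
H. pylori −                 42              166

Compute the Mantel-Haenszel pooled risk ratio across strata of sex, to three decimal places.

1.439

RR_MH = Σ(aᵢ·n₀ᵢ/nᵢ) / Σ(cᵢ·n₁ᵢ/nᵢ), with n₁ᵢ = aᵢ+bᵢ (exposed), n₀ᵢ = cᵢ+dᵢ (unexposed), nᵢ = n₁ᵢ+n₀ᵢ.
Stratum 1 (Women): n₁ = 152, n₀ = 139, n = 291; a·n₀/n = 114·139/291 = 54.4536; c·n₁/n = 76·152/291 = 39.6976
Stratum 2 (Men): n₁ = 301, n₀ = 208, n = 509; a·n₀/n = 94·208/509 = 38.4126; c·n₁/n = 42·301/509 = 24.8369
RR_MH = (54.4536 + 38.4126) / (39.6976 + 24.8369) = 92.8662 / 64.5345 = 1.43902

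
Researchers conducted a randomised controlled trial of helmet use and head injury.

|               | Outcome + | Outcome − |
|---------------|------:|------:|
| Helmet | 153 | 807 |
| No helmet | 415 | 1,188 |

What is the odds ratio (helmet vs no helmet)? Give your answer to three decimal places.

0.543

Cells: a = 153, b = 807, c = 415, d = 1188.
OR = (a·d)/(b·c) = (153 × 1188) / (807 × 415) = 181764 / 334905 = 0.54273
Exposure is associated with lower odds of head injury (OR = 0.54 < 1).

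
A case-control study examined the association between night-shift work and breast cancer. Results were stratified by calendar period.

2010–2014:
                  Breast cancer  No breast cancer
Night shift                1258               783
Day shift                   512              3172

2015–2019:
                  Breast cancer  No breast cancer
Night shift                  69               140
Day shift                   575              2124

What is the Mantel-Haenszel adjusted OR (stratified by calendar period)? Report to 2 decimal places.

OR_MH = Σ(aᵢdᵢ/nᵢ) / Σ(bᵢcᵢ/nᵢ), where nᵢ is the stratum total.
Stratum 1 (2010–2014): n = 5725; a·d/n = 1258·3172/5725 = 697.0089; b·c/n = 783·512/5725 = 70.0255
Stratum 2 (2015–2019): n = 2908; a·d/n = 69·2124/2908 = 50.3975; b·c/n = 140·575/2908 = 27.6823
OR_MH = (697.0089 + 50.3975) / (70.0255 + 27.6823) = 747.4064 / 97.7078 = 7.64941

7.65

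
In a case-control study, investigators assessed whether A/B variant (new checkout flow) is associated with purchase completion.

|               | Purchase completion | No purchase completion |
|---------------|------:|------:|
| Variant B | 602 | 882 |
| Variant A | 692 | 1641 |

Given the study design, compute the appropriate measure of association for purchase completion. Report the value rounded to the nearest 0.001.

Cells: a = 602, b = 882, c = 692, d = 1641.
This is a case-control study: participants were sampled on outcome status, so risks in the source population cannot be estimated directly — relative risk is not valid here. The odds ratio is the appropriate measure.
OR = (a·d)/(b·c) = (602 × 1641) / (882 × 692) = 987882 / 610344 = 1.61857

1.619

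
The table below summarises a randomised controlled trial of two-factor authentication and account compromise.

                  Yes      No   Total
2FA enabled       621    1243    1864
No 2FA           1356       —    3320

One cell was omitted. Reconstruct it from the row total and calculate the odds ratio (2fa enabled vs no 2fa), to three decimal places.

The missing cell is in the unexposed row: 3320 − 1356 = 1964.
So a = 621, b = 1243, c = 1356, d = 1964.
OR = (a·d)/(b·c) = (621 × 1964) / (1243 × 1356) = 1219644 / 1685508 = 0.72361

0.724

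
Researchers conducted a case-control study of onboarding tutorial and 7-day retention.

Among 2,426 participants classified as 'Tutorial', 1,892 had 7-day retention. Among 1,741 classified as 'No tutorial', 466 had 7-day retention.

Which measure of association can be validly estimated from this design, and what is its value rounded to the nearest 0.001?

9.694

From the description: a = 1892, b = 534, c = 466, d = 1275.
This is a case-control study: participants were sampled on outcome status, so risks in the source population cannot be estimated directly — relative risk is not valid here. The odds ratio is the appropriate measure.
OR = (a·d)/(b·c) = (1892 × 1275) / (534 × 466) = 2412300 / 248844 = 9.69403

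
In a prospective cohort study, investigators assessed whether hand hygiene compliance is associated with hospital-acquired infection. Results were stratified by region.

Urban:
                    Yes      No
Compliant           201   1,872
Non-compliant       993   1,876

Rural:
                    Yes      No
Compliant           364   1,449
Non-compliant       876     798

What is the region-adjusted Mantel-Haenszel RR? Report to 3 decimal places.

0.334

RR_MH = Σ(aᵢ·n₀ᵢ/nᵢ) / Σ(cᵢ·n₁ᵢ/nᵢ), with n₁ᵢ = aᵢ+bᵢ (exposed), n₀ᵢ = cᵢ+dᵢ (unexposed), nᵢ = n₁ᵢ+n₀ᵢ.
Stratum 1 (Urban): n₁ = 2073, n₀ = 2869, n = 4942; a·n₀/n = 201·2869/4942 = 116.6874; c·n₁/n = 993·2073/4942 = 416.5295
Stratum 2 (Rural): n₁ = 1813, n₀ = 1674, n = 3487; a·n₀/n = 364·1674/3487 = 174.7451; c·n₁/n = 876·1813/3487 = 455.4597
RR_MH = (116.6874 + 174.7451) / (416.5295 + 455.4597) = 291.4324 / 871.9893 = 0.33422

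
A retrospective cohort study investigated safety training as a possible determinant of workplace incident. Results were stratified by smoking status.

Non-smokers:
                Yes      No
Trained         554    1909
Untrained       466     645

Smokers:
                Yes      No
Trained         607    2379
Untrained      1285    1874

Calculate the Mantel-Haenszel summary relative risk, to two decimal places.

RR_MH = Σ(aᵢ·n₀ᵢ/nᵢ) / Σ(cᵢ·n₁ᵢ/nᵢ), with n₁ᵢ = aᵢ+bᵢ (exposed), n₀ᵢ = cᵢ+dᵢ (unexposed), nᵢ = n₁ᵢ+n₀ᵢ.
Stratum 1 (Non-smokers): n₁ = 2463, n₀ = 1111, n = 3574; a·n₀/n = 554·1111/3574 = 172.2143; c·n₁/n = 466·2463/3574 = 321.1410
Stratum 2 (Smokers): n₁ = 2986, n₀ = 3159, n = 6145; a·n₀/n = 607·3159/6145 = 312.0444; c·n₁/n = 1285·2986/6145 = 624.4117
RR_MH = (172.2143 + 312.0444) / (321.1410 + 624.4117) = 484.2588 / 945.5527 = 0.51214

0.51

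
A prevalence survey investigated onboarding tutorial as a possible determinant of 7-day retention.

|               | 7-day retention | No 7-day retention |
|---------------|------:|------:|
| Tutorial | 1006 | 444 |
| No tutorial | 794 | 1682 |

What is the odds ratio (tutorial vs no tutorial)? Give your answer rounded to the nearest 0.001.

Cells: a = 1006, b = 444, c = 794, d = 1682.
OR = (a·d)/(b·c) = (1006 × 1682) / (444 × 794) = 1692092 / 352536 = 4.79977
The odds of 7-day retention are about 4.80 times as high in the tutorial group.

4.800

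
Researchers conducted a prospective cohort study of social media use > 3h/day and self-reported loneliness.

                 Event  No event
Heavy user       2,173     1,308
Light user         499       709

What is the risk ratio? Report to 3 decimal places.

1.511

Cells: a = 2173, b = 1308, c = 499, d = 709.
Risk in exposed = 2173/3481 = 0.62425; risk in unexposed = 499/1208 = 0.41308.
RR = 0.62425 / 0.41308 = 1.51120
The risk among the exposed is 1.51 times that among the unexposed.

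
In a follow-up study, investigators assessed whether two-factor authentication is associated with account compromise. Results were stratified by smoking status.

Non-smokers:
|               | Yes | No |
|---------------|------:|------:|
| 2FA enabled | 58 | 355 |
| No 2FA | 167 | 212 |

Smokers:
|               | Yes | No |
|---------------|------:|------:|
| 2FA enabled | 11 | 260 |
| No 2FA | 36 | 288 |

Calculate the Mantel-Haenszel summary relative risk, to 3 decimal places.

0.326

RR_MH = Σ(aᵢ·n₀ᵢ/nᵢ) / Σ(cᵢ·n₁ᵢ/nᵢ), with n₁ᵢ = aᵢ+bᵢ (exposed), n₀ᵢ = cᵢ+dᵢ (unexposed), nᵢ = n₁ᵢ+n₀ᵢ.
Stratum 1 (Non-smokers): n₁ = 413, n₀ = 379, n = 792; a·n₀/n = 58·379/792 = 27.7551; c·n₁/n = 167·413/792 = 87.0846
Stratum 2 (Smokers): n₁ = 271, n₀ = 324, n = 595; a·n₀/n = 11·324/595 = 5.9899; c·n₁/n = 36·271/595 = 16.3966
RR_MH = (27.7551 + 5.9899) / (87.0846 + 16.3966) = 33.7450 / 103.4812 = 0.32610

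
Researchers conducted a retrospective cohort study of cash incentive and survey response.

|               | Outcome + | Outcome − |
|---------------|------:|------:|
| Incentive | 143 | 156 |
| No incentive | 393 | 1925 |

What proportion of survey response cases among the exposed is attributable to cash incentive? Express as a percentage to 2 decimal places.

64.55

Cells: a = 143, b = 156, c = 393, d = 1925.
Risk in exposed = 143/299 = 0.47826; risk in unexposed = 393/2318 = 0.16954.
RR = 0.47826/0.16954 = 2.82089
AR% = (RR − 1)/RR × 100 = (2.82089 − 1)/2.82089 × 100 = 64.5502%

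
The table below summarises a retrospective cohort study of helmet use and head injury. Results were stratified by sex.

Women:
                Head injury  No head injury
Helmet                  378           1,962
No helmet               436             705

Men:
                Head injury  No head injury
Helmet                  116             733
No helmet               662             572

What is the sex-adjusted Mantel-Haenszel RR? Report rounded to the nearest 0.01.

0.34

RR_MH = Σ(aᵢ·n₀ᵢ/nᵢ) / Σ(cᵢ·n₁ᵢ/nᵢ), with n₁ᵢ = aᵢ+bᵢ (exposed), n₀ᵢ = cᵢ+dᵢ (unexposed), nᵢ = n₁ᵢ+n₀ᵢ.
Stratum 1 (Women): n₁ = 2340, n₀ = 1141, n = 3481; a·n₀/n = 378·1141/3481 = 123.9006; c·n₁/n = 436·2340/3481 = 293.0882
Stratum 2 (Men): n₁ = 849, n₀ = 1234, n = 2083; a·n₀/n = 116·1234/2083 = 68.7201; c·n₁/n = 662·849/2083 = 269.8214
RR_MH = (123.9006 + 68.7201) / (293.0882 + 269.8214) = 192.6207 / 562.9096 = 0.34219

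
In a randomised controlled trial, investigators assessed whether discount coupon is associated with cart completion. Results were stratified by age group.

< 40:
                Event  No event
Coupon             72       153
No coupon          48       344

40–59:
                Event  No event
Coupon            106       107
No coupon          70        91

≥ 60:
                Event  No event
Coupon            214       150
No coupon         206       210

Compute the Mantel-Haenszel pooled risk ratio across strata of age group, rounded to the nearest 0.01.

RR_MH = Σ(aᵢ·n₀ᵢ/nᵢ) / Σ(cᵢ·n₁ᵢ/nᵢ), with n₁ᵢ = aᵢ+bᵢ (exposed), n₀ᵢ = cᵢ+dᵢ (unexposed), nᵢ = n₁ᵢ+n₀ᵢ.
Stratum 1 (< 40): n₁ = 225, n₀ = 392, n = 617; a·n₀/n = 72·392/617 = 45.7439; c·n₁/n = 48·225/617 = 17.5041
Stratum 2 (40–59): n₁ = 213, n₀ = 161, n = 374; a·n₀/n = 106·161/374 = 45.6310; c·n₁/n = 70·213/374 = 39.8663
Stratum 3 (≥ 60): n₁ = 364, n₀ = 416, n = 780; a·n₀/n = 214·416/780 = 114.1333; c·n₁/n = 206·364/780 = 96.1333
RR_MH = (45.7439 + 45.6310 + 114.1333) / (17.5041 + 39.8663 + 96.1333) = 205.5083 / 153.5037 = 1.33878

1.34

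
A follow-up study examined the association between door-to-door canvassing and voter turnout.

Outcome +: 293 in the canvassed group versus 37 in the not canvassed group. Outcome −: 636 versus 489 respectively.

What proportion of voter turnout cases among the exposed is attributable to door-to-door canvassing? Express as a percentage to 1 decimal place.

77.7

From the description: a = 293, b = 636, c = 37, d = 489.
Risk in exposed = 293/929 = 0.31539; risk in unexposed = 37/526 = 0.07034.
RR = 0.31539/0.07034 = 4.48369
AR% = (RR − 1)/RR × 100 = (4.48369 − 1)/4.48369 × 100 = 77.6970%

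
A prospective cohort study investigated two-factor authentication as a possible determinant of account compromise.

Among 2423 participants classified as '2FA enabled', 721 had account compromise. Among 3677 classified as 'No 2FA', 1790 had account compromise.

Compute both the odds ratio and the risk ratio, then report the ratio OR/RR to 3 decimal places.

0.731

From the description: a = 721, b = 1702, c = 1790, d = 1887.
OR = (721·1887)/(1702·1790) = 1360527/3046580 = 0.44658
Risk in exposed = 721/2423 = 0.29757; risk in unexposed = 1790/3677 = 0.48681; RR = 0.61126
OR/RR = 0.44658 / 0.61126 = 0.73059
The outcome is not rare, so the OR lies further from 1 than the RR.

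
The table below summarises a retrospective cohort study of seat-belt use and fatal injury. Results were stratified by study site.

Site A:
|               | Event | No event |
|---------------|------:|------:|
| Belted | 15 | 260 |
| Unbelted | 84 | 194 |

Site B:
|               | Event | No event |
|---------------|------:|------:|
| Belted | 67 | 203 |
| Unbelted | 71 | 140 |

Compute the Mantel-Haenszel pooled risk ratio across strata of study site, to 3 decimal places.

RR_MH = Σ(aᵢ·n₀ᵢ/nᵢ) / Σ(cᵢ·n₁ᵢ/nᵢ), with n₁ᵢ = aᵢ+bᵢ (exposed), n₀ᵢ = cᵢ+dᵢ (unexposed), nᵢ = n₁ᵢ+n₀ᵢ.
Stratum 1 (Site A): n₁ = 275, n₀ = 278, n = 553; a·n₀/n = 15·278/553 = 7.5407; c·n₁/n = 84·275/553 = 41.7722
Stratum 2 (Site B): n₁ = 270, n₀ = 211, n = 481; a·n₀/n = 67·211/481 = 29.3909; c·n₁/n = 71·270/481 = 39.8545
RR_MH = (7.5407 + 29.3909) / (41.7722 + 39.8545) = 36.9315 / 81.6266 = 0.45244

0.452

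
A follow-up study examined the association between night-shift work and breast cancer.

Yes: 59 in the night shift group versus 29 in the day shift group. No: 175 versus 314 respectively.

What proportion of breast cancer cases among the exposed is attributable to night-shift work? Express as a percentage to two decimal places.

From the description: a = 59, b = 175, c = 29, d = 314.
Risk in exposed = 59/234 = 0.25214; risk in unexposed = 29/343 = 0.08455.
RR = 0.25214/0.08455 = 2.98217
AR% = (RR − 1)/RR × 100 = (2.98217 − 1)/2.98217 × 100 = 66.4674%

66.47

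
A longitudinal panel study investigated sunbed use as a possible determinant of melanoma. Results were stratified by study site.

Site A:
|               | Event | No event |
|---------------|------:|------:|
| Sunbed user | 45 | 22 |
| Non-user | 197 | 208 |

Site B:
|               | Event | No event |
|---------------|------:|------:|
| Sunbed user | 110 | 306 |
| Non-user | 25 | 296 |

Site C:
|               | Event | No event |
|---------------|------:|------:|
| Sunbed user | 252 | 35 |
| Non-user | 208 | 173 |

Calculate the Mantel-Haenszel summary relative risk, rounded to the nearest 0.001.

RR_MH = Σ(aᵢ·n₀ᵢ/nᵢ) / Σ(cᵢ·n₁ᵢ/nᵢ), with n₁ᵢ = aᵢ+bᵢ (exposed), n₀ᵢ = cᵢ+dᵢ (unexposed), nᵢ = n₁ᵢ+n₀ᵢ.
Stratum 1 (Site A): n₁ = 67, n₀ = 405, n = 472; a·n₀/n = 45·405/472 = 38.6123; c·n₁/n = 197·67/472 = 27.9640
Stratum 2 (Site B): n₁ = 416, n₀ = 321, n = 737; a·n₀/n = 110·321/737 = 47.9104; c·n₁/n = 25·416/737 = 14.1113
Stratum 3 (Site C): n₁ = 287, n₀ = 381, n = 668; a·n₀/n = 252·381/668 = 143.7305; c·n₁/n = 208·287/668 = 89.3653
RR_MH = (38.6123 + 47.9104 + 143.7305) / (27.9640 + 14.1113 + 89.3653) = 230.2533 / 131.4405 = 1.75177

1.752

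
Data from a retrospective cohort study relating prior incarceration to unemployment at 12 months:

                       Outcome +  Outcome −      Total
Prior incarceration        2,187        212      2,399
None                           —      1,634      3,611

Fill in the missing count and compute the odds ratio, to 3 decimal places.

The missing cell is in the unexposed row: 3611 − 1634 = 1977.
So a = 2187, b = 212, c = 1977, d = 1634.
OR = (a·d)/(b·c) = (2187 × 1634) / (212 × 1977) = 3573558 / 419124 = 8.52625

8.526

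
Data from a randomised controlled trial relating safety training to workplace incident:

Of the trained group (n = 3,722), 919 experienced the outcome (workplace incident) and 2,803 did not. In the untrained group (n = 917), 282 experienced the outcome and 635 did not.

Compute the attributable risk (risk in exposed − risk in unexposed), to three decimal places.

From the description: a = 919, b = 2803, c = 282, d = 635.
Risk in exposed = 919/3722 = 0.246910; risk in unexposed = 282/917 = 0.307525.
Risk difference = 0.246910 − 0.307525 = -0.060614

-0.061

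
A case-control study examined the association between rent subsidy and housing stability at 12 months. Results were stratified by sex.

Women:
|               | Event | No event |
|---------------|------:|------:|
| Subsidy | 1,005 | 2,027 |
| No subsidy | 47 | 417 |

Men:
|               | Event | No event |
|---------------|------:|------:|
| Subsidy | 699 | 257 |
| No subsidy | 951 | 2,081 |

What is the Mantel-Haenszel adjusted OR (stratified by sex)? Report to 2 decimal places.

OR_MH = Σ(aᵢdᵢ/nᵢ) / Σ(bᵢcᵢ/nᵢ), where nᵢ is the stratum total.
Stratum 1 (Women): n = 3496; a·d/n = 1005·417/3496 = 119.8756; b·c/n = 2027·47/3496 = 27.2509
Stratum 2 (Men): n = 3988; a·d/n = 699·2081/3988 = 364.7490; b·c/n = 257·951/3988 = 61.2856
OR_MH = (119.8756 + 364.7490) / (27.2509 + 61.2856) = 484.6246 / 88.5365 = 5.47373

5.47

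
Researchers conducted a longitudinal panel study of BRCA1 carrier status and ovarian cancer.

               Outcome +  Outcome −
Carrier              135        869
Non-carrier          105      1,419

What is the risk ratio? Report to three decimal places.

Cells: a = 135, b = 869, c = 105, d = 1419.
Risk in exposed = 135/1004 = 0.13446; risk in unexposed = 105/1524 = 0.06890.
RR = 0.13446 / 0.06890 = 1.95162
The risk among the exposed is 1.95 times that among the unexposed.

1.952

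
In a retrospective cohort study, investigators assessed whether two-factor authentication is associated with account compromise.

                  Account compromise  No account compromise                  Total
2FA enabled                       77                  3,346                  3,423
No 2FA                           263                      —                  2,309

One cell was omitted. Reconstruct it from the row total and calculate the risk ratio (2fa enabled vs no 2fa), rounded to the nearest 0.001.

0.197

The missing cell is in the unexposed row: 2309 − 263 = 2046.
So a = 77, b = 3346, c = 263, d = 2046.
RR = [a/(a+b)] / [c/(c+d)] = (77/3423) / (263/2309) = 0.02249/0.11390 = 0.19749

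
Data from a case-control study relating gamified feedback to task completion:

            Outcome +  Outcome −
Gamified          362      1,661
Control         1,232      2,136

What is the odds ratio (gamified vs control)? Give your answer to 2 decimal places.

Cells: a = 362, b = 1661, c = 1232, d = 2136.
OR = (a·d)/(b·c) = (362 × 2136) / (1661 × 1232) = 773232 / 2046352 = 0.37786
Exposure is associated with lower odds of task completion (OR = 0.38 < 1).

0.38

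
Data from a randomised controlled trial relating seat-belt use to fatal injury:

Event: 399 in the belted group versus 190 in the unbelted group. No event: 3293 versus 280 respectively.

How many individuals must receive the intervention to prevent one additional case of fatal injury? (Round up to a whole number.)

Risk in treated group = 399/3692 = 0.10807; risk in control = 190/470 = 0.40426.
Absolute risk reduction = 0.40426 − 0.10807 = 0.29618
NNT = 1 / ARR = 1 / 0.29618 = 3.376 → round up → 4

4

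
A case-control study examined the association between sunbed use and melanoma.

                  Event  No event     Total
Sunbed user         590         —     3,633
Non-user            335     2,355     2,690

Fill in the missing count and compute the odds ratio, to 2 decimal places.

1.36

The missing cell is in the exposed row: 3633 − 590 = 3043.
So a = 590, b = 3043, c = 335, d = 2355.
OR = (a·d)/(b·c) = (590 × 2355) / (3043 × 335) = 1389450 / 1019405 = 1.36300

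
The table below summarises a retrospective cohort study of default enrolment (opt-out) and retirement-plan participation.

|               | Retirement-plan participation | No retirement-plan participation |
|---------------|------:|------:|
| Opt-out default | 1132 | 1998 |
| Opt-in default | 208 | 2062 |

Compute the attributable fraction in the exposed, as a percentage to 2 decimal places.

74.66

Cells: a = 1132, b = 1998, c = 208, d = 2062.
Risk in exposed = 1132/3130 = 0.36166; risk in unexposed = 208/2270 = 0.09163.
RR = 0.36166/0.09163 = 3.94698
AR% = (RR − 1)/RR × 100 = (3.94698 − 1)/3.94698 × 100 = 74.6642%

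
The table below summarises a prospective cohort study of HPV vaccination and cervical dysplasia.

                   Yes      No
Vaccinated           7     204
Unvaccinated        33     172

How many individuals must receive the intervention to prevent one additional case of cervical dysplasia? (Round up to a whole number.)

8

Risk in treated group = 7/211 = 0.03318; risk in control = 33/205 = 0.16098.
Absolute risk reduction = 0.16098 − 0.03318 = 0.12780
NNT = 1 / ARR = 1 / 0.12780 = 7.825 → round up → 8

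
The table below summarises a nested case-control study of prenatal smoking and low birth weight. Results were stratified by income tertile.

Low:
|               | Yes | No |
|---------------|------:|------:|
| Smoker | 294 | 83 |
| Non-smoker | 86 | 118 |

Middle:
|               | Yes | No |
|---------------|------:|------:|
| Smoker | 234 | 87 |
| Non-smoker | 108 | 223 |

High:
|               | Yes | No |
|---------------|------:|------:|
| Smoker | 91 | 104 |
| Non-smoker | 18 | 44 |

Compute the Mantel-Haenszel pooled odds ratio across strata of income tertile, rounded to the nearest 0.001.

OR_MH = Σ(aᵢdᵢ/nᵢ) / Σ(bᵢcᵢ/nᵢ), where nᵢ is the stratum total.
Stratum 1 (Low): n = 581; a·d/n = 294·118/581 = 59.7108; b·c/n = 83·86/581 = 12.2857
Stratum 2 (Middle): n = 652; a·d/n = 234·223/652 = 80.0337; b·c/n = 87·108/652 = 14.4110
Stratum 3 (High): n = 257; a·d/n = 91·44/257 = 15.5798; b·c/n = 104·18/257 = 7.2840
OR_MH = (59.7108 + 80.0337 + 15.5798) / (12.2857 + 14.4110 + 7.2840) = 155.3244 / 33.9808 = 4.57094

4.571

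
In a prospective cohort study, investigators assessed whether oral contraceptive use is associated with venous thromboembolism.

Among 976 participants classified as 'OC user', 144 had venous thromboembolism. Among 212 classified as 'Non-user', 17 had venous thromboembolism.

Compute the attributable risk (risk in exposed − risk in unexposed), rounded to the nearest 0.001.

0.067

From the description: a = 144, b = 832, c = 17, d = 195.
Risk in exposed = 144/976 = 0.147541; risk in unexposed = 17/212 = 0.080189.
Risk difference = 0.147541 − 0.080189 = 0.067352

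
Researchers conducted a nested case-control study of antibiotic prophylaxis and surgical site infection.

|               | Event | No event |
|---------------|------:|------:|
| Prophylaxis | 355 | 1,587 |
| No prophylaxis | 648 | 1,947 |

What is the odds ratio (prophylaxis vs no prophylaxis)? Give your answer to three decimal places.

Cells: a = 355, b = 1587, c = 648, d = 1947.
OR = (a·d)/(b·c) = (355 × 1947) / (1587 × 648) = 691185 / 1028376 = 0.67211
Exposure is associated with lower odds of surgical site infection (OR = 0.67 < 1).

0.672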